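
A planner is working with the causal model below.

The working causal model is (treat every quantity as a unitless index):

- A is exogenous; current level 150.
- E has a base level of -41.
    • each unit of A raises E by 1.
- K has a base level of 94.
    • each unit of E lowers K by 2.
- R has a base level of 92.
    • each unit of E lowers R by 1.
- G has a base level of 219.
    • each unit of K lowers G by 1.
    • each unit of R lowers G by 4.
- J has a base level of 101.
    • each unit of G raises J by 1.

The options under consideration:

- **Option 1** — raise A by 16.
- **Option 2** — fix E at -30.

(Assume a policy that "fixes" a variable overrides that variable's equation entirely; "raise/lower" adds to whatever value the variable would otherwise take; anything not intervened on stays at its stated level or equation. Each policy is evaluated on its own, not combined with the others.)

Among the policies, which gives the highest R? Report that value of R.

Option 1 (A + 16):
  A = 150 + 16 = 166
  E = -41 + 166 = 125
  R = 92 − 125 = -33
Option 2 (E := -30):
  A = 150
  E = -30
  R = 92 − (-30) = 122
Comparing — Option 1: R=-33, Option 2: R=122. Highest is 122 (Option 2).

122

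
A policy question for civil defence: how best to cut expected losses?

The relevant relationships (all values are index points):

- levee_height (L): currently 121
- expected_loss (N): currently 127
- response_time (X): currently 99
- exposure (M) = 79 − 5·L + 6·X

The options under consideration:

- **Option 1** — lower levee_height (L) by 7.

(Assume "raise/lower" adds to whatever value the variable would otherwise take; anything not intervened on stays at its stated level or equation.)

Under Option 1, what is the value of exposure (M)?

103

Option 1 (L − 7):
  L = 121 − 7 = 114
  X = 99
  M = 79 − 5·114 + 6·99 = 103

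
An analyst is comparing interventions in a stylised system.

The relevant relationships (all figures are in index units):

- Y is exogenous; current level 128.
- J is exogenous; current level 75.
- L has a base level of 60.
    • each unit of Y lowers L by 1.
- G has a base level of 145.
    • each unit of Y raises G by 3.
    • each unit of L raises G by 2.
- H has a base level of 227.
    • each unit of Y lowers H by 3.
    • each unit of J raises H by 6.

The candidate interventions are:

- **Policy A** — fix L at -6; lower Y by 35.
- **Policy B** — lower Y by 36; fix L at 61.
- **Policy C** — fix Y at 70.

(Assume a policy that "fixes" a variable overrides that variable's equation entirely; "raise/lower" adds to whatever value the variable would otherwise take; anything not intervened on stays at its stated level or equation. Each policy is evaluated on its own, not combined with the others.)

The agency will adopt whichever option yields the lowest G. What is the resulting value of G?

Policy A (L := -6, Y − 35):
  Y = 128 − 35 = 93
  L = -6
  G = 145 + 3·93 + 2·(-6) = 412
Policy B (Y − 36, L := 61):
  Y = 128 − 36 = 92
  L = 61
  G = 145 + 3·92 + 2·61 = 543
Policy C (Y := 70):
  Y = 70
  L = 60 − 70 = -10
  G = 145 + 3·70 + 2·(-10) = 335
Comparing — Policy A: G=412, Policy B: G=543, Policy C: G=335. Lowest is 335 (Policy C).

335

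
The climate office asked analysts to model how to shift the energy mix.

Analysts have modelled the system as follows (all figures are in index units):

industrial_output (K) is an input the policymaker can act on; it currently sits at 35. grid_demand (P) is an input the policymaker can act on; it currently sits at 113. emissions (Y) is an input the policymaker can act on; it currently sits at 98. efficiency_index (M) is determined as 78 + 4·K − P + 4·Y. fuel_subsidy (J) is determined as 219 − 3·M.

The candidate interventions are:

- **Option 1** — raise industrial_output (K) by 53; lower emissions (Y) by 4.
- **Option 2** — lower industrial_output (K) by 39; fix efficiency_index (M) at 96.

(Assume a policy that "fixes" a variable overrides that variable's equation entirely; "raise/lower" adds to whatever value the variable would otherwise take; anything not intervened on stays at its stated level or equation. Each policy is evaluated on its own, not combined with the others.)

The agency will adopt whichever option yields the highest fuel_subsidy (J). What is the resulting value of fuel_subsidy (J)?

-69

Option 1 (K + 53, Y − 4):
  K = 35 + 53 = 88
  P = 113
  Y = 98 − 4 = 94
  M = 78 + 4·88 − 113 + 4·94 = 693
  J = 219 − 3·693 = -1860
Option 2 (K − 39, M := 96):
  K = 35 − 39 = -4
  P = 113
  Y = 98
  M = 96
  J = 219 − 3·96 = -69
Comparing — Option 1: J=-1860, Option 2: J=-69. Highest is -69 (Option 2).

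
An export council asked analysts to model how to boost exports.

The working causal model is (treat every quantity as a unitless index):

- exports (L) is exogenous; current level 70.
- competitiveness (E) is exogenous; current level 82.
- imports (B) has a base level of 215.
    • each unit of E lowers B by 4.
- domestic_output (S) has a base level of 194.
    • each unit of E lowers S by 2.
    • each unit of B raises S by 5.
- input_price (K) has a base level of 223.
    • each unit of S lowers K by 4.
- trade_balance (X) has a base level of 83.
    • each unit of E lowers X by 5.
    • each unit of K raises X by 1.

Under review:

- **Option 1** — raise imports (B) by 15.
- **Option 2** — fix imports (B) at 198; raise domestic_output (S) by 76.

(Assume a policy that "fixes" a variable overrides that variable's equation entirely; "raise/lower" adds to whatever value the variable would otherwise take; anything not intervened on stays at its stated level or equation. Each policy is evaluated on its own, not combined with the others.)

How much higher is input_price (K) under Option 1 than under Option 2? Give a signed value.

6224

Option 1 (B + 15):
  E = 82
  B = 215 − 4·82 (+15 from intervention) = -98
  S = 194 − 2·82 + 5·(-98) = -460
  K = 223 − 4·(-460) = 2063
Option 2 (B := 198, S + 76):
  E = 82
  B = 198
  S = 194 − 2·82 + 5·198 (+76 from intervention) = 1096
  K = 223 − 4·1096 = -4161
K: 2063 − (-4161) = 6224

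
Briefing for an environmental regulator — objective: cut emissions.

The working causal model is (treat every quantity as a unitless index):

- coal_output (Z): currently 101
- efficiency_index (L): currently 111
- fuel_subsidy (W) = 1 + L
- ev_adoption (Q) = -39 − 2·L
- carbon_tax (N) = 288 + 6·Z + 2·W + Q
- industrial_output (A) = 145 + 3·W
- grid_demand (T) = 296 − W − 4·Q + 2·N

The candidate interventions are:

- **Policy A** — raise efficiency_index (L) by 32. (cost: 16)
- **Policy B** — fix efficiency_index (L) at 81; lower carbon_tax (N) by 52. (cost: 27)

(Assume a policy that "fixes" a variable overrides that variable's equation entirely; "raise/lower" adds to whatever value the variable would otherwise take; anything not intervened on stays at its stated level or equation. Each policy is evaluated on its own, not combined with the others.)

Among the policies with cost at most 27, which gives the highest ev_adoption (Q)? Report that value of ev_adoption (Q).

Policy A (L + 32):
  L = 111 + 32 = 143
  Q = -39 − 2·143 = -325
Policy B (L := 81, N − 52):
  L = 81
  Q = -39 − 2·81 = -201
Comparing — Policy A: Q=-325, Policy B: Q=-201. Highest is -201 (Policy B).

-201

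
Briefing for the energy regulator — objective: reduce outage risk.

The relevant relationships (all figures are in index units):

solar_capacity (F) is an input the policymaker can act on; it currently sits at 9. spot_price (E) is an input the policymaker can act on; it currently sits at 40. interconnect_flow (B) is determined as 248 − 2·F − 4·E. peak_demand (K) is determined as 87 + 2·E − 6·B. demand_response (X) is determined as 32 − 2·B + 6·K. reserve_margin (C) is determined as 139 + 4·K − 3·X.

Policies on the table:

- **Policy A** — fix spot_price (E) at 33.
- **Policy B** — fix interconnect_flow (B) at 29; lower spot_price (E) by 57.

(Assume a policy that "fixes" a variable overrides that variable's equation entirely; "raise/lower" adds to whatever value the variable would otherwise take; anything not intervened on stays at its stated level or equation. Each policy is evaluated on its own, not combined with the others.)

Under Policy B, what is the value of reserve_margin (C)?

Policy B (B := 29, E − 57):
  F = 9
  E = 40 − 57 = -17
  B = 29
  K = 87 + 2·(-17) − 6·29 = -121
  X = 32 − 2·29 + 6·(-121) = -752
  C = 139 + 4·(-121) − 3·(-752) = 1911

1911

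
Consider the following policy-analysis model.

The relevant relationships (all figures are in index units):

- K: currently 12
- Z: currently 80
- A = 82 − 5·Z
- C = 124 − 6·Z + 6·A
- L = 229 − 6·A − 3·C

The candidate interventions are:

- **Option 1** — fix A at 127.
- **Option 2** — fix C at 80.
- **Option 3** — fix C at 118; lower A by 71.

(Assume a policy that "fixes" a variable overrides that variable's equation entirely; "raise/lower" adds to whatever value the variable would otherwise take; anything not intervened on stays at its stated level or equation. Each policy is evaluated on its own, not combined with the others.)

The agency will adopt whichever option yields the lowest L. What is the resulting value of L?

-1751

Option 1 (A := 127):
  Z = 80
  A = 127
  C = 124 − 6·80 + 6·127 = 406
  L = 229 − 6·127 − 3·406 = -1751
Option 2 (C := 80):
  Z = 80
  A = 82 − 5·80 = -318
  C = 80
  L = 229 − 6·(-318) − 3·80 = 1897
Option 3 (C := 118, A − 71):
  Z = 80
  A = 82 − 5·80 (−71 from intervention) = -389
  C = 118
  L = 229 − 6·(-389) − 3·118 = 2209
Comparing — Option 1: L=-1751, Option 2: L=1897, Option 3: L=2209. Lowest is -1751 (Option 1).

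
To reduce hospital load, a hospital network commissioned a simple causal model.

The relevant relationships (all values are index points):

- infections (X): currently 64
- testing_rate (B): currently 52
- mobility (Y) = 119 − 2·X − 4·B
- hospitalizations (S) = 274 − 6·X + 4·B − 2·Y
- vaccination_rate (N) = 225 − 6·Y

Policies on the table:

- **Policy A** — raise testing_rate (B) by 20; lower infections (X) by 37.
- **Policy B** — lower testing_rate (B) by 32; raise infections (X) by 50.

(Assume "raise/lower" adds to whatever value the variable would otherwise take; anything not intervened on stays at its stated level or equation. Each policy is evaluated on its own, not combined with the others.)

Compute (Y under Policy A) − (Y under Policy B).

-34

Policy A (B + 20, X − 37):
  X = 64 − 37 = 27
  B = 52 + 20 = 72
  Y = 119 − 2·27 − 4·72 = -223
Policy B (B − 32, X + 50):
  X = 64 + 50 = 114
  B = 52 − 32 = 20
  Y = 119 − 2·114 − 4·20 = -189
Y: -223 − (-189) = -34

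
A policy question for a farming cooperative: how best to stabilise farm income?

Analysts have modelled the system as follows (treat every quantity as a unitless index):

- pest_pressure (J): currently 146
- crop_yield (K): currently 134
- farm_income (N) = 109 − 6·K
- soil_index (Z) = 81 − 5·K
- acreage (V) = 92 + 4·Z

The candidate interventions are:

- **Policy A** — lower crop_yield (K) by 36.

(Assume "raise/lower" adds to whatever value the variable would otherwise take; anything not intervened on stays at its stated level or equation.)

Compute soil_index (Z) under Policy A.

Policy A (K − 36):
  K = 134 − 36 = 98
  Z = 81 − 5·98 = -409

-409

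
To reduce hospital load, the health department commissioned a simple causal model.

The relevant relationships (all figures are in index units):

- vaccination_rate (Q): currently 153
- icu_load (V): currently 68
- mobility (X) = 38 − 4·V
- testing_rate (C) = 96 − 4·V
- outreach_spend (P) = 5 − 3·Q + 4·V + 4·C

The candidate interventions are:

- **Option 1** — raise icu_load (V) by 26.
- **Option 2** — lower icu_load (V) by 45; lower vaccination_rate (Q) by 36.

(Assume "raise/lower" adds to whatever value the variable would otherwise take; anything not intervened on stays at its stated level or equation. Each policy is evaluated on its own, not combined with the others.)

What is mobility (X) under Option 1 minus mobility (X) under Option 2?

-284

Option 1 (V + 26):
  V = 68 + 26 = 94
  X = 38 − 4·94 = -338
Option 2 (V − 45, Q − 36):
  V = 68 − 45 = 23
  X = 38 − 4·23 = -54
X: -338 − (-54) = -284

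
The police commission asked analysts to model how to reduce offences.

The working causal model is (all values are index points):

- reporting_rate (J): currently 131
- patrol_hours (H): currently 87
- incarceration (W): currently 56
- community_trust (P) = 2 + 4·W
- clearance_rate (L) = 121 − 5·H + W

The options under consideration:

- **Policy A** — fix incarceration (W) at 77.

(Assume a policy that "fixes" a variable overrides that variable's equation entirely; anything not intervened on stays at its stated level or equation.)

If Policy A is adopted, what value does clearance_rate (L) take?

-237

Policy A (W := 77):
  H = 87
  W = 77
  L = 121 − 5·87 + 77 = -237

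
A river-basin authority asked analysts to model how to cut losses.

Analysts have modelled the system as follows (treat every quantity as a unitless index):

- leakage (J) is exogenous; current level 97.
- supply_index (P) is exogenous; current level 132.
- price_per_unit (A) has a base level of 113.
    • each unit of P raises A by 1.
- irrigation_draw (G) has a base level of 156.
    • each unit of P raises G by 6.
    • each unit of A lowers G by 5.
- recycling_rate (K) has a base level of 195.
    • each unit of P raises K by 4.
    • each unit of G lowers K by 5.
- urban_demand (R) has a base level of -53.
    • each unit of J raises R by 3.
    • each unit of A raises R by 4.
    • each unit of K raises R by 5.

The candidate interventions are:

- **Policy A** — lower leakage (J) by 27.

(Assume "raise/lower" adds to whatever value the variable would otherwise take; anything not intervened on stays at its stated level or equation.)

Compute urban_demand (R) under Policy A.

Policy A (J − 27):
  J = 97 − 27 = 70
  P = 132
  A = 113 + 132 = 245
  G = 156 + 6·132 − 5·245 = -277
  K = 195 + 4·132 − 5·(-277) = 2108
  R = -53 + 3·70 + 4·245 + 5·2108 = 11677

11677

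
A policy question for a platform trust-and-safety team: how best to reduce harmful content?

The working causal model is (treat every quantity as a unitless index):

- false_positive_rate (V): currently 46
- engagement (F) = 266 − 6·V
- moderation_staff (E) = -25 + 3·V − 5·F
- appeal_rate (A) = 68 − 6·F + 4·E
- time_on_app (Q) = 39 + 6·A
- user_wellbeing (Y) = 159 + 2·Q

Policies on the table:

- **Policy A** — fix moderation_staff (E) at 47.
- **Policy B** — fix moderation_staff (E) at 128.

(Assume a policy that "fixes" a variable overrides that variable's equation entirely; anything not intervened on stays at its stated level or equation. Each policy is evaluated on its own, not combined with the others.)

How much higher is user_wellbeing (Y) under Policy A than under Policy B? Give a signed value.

Policy A (E := 47):
  V = 46
  F = 266 − 6·46 = -10
  E = 47
  A = 68 − 6·(-10) + 4·47 = 316
  Q = 39 + 6·316 = 1935
  Y = 159 + 2·1935 = 4029
Policy B (E := 128):
  V = 46
  F = 266 − 6·46 = -10
  E = 128
  A = 68 − 6·(-10) + 4·128 = 640
  Q = 39 + 6·640 = 3879
  Y = 159 + 2·3879 = 7917
Y: 4029 − 7917 = -3888

-3888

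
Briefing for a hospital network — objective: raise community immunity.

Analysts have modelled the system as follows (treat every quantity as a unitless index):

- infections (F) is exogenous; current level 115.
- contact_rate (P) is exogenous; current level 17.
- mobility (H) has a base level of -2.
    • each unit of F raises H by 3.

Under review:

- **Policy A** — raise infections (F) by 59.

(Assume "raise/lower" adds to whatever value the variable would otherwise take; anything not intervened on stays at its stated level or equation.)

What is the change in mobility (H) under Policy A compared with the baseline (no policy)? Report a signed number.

177

Baseline:
  F = 115
  H = -2 + 3·115 = 343
Policy A (F + 59):
  F = 115 + 59 = 174
  H = -2 + 3·174 = 520
Change in H: 520 − 343 = 177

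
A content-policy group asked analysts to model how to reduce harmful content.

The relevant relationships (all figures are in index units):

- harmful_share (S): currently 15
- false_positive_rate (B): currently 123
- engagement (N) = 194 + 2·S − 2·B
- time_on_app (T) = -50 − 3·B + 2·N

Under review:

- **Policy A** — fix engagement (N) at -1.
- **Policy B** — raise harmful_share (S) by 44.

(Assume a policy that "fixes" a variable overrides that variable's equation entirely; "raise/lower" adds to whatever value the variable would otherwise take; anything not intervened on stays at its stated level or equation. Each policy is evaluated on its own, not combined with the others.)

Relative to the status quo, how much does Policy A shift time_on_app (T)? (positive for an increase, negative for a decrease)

42

Baseline:
  S = 15
  B = 123
  N = 194 + 2·15 − 2·123 = -22
  T = -50 − 3·123 + 2·(-22) = -463
Policy A (N := -1):
  S = 15
  B = 123
  N = -1
  T = -50 − 3·123 + 2·(-1) = -421
Change in T: -421 − (-463) = 42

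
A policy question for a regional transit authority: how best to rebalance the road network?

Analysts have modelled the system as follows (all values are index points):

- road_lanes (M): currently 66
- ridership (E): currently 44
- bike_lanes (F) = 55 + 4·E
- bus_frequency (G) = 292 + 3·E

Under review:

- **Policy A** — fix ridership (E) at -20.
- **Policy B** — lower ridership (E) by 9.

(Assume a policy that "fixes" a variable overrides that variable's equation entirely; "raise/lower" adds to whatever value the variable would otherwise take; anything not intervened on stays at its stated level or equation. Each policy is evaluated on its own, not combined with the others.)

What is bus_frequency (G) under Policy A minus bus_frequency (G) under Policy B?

Policy A (E := -20):
  E = -20
  G = 292 + 3·(-20) = 232
Policy B (E − 9):
  E = 44 − 9 = 35
  G = 292 + 3·35 = 397
G: 232 − 397 = -165

-165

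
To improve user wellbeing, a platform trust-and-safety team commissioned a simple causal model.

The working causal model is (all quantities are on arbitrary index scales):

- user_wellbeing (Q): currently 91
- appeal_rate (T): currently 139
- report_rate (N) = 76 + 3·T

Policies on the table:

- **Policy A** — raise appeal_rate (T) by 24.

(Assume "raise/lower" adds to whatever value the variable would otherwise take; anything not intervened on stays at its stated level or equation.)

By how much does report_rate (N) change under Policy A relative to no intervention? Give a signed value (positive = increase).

72

Baseline:
  T = 139
  N = 76 + 3·139 = 493
Policy A (T + 24):
  T = 139 + 24 = 163
  N = 76 + 3·163 = 565
Change in N: 565 − 493 = 72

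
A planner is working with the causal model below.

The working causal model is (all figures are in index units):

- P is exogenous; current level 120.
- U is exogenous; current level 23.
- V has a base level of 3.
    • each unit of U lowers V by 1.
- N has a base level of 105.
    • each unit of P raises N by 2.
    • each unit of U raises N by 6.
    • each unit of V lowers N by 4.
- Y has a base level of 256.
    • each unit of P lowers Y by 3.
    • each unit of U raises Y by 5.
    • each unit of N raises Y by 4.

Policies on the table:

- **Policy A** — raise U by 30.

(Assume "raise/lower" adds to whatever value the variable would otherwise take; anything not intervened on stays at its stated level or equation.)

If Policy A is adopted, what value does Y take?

Policy A (U + 30):
  P = 120
  U = 23 + 30 = 53
  V = 3 − 53 = -50
  N = 105 + 2·120 + 6·53 − 4·(-50) = 863
  Y = 256 − 3·120 + 5·53 + 4·863 = 3613

3613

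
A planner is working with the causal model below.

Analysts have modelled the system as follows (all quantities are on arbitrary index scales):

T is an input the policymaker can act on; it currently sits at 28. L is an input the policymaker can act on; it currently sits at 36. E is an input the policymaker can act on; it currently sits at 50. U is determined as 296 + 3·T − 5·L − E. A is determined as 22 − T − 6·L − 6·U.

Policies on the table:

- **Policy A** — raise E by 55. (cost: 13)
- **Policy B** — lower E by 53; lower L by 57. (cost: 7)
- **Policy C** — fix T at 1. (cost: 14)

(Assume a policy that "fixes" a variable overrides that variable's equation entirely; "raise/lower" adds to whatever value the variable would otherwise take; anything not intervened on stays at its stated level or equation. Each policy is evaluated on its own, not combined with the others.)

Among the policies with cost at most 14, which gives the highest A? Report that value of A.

-609

Policy A (E + 55):
  T = 28
  L = 36
  E = 50 + 55 = 105
  U = 296 + 3·28 − 5·36 − 105 = 95
  A = 22 − 28 − 6·36 − 6·95 = -792
Policy B (E − 53, L − 57):
  T = 28
  L = 36 − 57 = -21
  E = 50 − 53 = -3
  U = 296 + 3·28 − 5·(-21) − (-3) = 488
  A = 22 − 28 − 6·(-21) − 6·488 = -2808
Policy C (T := 1):
  T = 1
  L = 36
  E = 50
  U = 296 + 3·1 − 5·36 − 50 = 69
  A = 22 − 1 − 6·36 − 6·69 = -609
Comparing — Policy A: A=-792, Policy B: A=-2808, Policy C: A=-609. Highest is -609 (Policy C).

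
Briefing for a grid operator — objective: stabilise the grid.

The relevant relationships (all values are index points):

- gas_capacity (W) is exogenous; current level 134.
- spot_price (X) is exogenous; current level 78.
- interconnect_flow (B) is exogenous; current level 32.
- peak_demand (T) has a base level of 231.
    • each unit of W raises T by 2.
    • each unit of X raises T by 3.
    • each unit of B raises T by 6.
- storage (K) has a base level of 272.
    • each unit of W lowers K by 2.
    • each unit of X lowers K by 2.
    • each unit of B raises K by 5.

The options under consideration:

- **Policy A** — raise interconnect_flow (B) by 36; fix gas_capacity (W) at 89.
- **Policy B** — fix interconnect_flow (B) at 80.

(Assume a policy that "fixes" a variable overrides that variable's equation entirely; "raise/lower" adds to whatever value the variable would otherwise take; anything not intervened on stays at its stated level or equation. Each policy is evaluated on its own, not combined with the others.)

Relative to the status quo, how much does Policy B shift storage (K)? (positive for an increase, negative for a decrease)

Baseline:
  W = 134
  X = 78
  B = 32
  K = 272 − 2·134 − 2·78 + 5·32 = 8
Policy B (B := 80):
  W = 134
  X = 78
  B = 80
  K = 272 − 2·134 − 2·78 + 5·80 = 248
Change in K: 248 − 8 = 240

240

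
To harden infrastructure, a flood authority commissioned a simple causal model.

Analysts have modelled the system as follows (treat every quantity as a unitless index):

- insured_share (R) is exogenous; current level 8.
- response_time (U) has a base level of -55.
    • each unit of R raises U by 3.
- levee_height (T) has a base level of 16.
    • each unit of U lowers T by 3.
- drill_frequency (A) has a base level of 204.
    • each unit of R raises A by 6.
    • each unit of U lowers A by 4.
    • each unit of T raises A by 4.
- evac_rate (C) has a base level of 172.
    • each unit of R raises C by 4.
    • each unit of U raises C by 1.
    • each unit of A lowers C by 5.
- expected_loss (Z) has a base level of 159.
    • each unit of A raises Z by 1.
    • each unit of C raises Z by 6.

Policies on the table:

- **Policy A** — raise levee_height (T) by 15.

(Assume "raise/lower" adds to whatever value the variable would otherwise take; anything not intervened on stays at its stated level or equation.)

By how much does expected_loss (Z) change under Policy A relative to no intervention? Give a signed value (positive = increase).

Baseline:
  R = 8
  U = -55 + 3·8 = -31
  T = 16 − 3·(-31) = 109
  A = 204 + 6·8 − 4·(-31) + 4·109 = 812
  C = 172 + 4·8 + (-31) − 5·812 = -3887
  Z = 159 + 812 + 6·(-3887) = -22351
Policy A (T + 15):
  R = 8
  U = -55 + 3·8 = -31
  T = 16 − 3·(-31) (+15 from intervention) = 124
  A = 204 + 6·8 − 4·(-31) + 4·124 = 872
  C = 172 + 4·8 + (-31) − 5·872 = -4187
  Z = 159 + 872 + 6·(-4187) = -24091
Change in Z: -24091 − (-22351) = -1740

-1740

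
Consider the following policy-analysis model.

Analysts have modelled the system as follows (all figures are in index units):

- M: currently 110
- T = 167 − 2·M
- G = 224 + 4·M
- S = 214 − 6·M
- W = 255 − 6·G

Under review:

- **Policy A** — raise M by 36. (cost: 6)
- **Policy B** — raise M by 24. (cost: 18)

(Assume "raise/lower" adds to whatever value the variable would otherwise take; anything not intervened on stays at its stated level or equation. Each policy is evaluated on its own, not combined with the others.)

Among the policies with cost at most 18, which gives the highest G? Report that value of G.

Policy A (M + 36):
  M = 110 + 36 = 146
  G = 224 + 4·146 = 808
Policy B (M + 24):
  M = 110 + 24 = 134
  G = 224 + 4·134 = 760
Comparing — Policy A: G=808, Policy B: G=760. Highest is 808 (Policy A).

808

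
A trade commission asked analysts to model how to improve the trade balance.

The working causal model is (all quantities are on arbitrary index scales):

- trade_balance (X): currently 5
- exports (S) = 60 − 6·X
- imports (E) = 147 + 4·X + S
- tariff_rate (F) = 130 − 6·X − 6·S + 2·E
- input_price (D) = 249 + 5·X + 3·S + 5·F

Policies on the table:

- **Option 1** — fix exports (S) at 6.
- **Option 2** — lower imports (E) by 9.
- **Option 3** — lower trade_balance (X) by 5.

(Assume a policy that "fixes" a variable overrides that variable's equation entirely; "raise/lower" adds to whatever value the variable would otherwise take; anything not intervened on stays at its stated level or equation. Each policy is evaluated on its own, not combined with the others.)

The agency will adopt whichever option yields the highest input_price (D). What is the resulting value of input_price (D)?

Option 1 (S := 6):
  X = 5
  S = 6
  E = 147 + 4·5 + 6 = 173
  F = 130 − 6·5 − 6·6 + 2·173 = 410
  D = 249 + 5·5 + 3·6 + 5·410 = 2342
Option 2 (E − 9):
  X = 5
  S = 60 − 6·5 = 30
  E = 147 + 4·5 + 30 (−9 from intervention) = 188
  F = 130 − 6·5 − 6·30 + 2·188 = 296
  D = 249 + 5·5 + 3·30 + 5·296 = 1844
Option 3 (X − 5):
  X = 5 − 5 = 0
  S = 60 − 6·0 = 60
  E = 147 + 4·0 + 60 = 207
  F = 130 − 6·0 − 6·60 + 2·207 = 184
  D = 249 + 5·0 + 3·60 + 5·184 = 1349
Comparing — Option 1: D=2342, Option 2: D=1844, Option 3: D=1349. Highest is 2342 (Option 1).

2342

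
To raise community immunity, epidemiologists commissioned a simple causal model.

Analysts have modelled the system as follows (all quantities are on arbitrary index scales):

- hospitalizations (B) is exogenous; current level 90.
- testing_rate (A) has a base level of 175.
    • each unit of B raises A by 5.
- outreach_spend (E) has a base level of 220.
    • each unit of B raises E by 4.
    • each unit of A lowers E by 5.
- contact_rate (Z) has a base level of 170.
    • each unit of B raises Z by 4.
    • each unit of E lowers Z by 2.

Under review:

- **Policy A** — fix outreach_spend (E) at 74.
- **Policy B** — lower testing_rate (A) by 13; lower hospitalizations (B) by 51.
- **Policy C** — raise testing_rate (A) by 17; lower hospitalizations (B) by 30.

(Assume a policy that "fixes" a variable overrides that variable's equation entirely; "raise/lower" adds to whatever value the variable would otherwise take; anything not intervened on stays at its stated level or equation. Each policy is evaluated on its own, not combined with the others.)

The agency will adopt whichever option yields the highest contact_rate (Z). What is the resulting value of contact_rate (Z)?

Policy A (E := 74):
  B = 90
  A = 175 + 5·90 = 625
  E = 74
  Z = 170 + 4·90 − 2·74 = 382
Policy B (A − 13, B − 51):
  B = 90 − 51 = 39
  A = 175 + 5·39 (−13 from intervention) = 357
  E = 220 + 4·39 − 5·357 = -1409
  Z = 170 + 4·39 − 2·(-1409) = 3144
Policy C (A + 17, B − 30):
  B = 90 − 30 = 60
  A = 175 + 5·60 (+17 from intervention) = 492
  E = 220 + 4·60 − 5·492 = -2000
  Z = 170 + 4·60 − 2·(-2000) = 4410
Comparing — Policy A: Z=382, Policy B: Z=3144, Policy C: Z=4410. Highest is 4410 (Policy C).

4410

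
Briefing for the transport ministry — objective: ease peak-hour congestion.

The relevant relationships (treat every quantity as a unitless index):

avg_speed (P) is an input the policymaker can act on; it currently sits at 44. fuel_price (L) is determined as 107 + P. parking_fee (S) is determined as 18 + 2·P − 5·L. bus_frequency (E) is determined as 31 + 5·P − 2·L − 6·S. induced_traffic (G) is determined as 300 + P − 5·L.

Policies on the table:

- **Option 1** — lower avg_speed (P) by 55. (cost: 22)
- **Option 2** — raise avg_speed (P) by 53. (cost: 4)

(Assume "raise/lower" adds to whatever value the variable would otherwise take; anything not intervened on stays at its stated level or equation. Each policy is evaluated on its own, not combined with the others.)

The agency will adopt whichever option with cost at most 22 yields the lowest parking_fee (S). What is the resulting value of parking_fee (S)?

-808

Option 1 (P − 55):
  P = 44 − 55 = -11
  L = 107 + (-11) = 96
  S = 18 + 2·(-11) − 5·96 = -484
Option 2 (P + 53):
  P = 44 + 53 = 97
  L = 107 + 97 = 204
  S = 18 + 2·97 − 5·204 = -808
Comparing — Option 1: S=-484, Option 2: S=-808. Lowest is -808 (Option 2).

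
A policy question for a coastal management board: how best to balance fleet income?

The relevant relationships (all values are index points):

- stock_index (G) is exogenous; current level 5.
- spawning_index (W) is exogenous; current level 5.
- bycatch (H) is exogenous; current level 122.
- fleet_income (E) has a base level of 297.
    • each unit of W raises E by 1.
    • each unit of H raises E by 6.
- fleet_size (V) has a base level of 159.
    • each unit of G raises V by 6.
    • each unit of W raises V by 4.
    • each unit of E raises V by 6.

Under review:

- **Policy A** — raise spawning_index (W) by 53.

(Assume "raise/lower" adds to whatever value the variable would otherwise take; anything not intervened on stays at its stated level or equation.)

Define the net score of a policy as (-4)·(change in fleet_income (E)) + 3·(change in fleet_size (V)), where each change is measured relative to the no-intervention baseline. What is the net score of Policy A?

1378

Baseline:
  G = 5
  W = 5
  H = 122
  E = 297 + 5 + 6·122 = 1034
  V = 159 + 6·5 + 4·5 + 6·1034 = 6413
Policy A (W + 53):
  G = 5
  W = 5 + 53 = 58
  H = 122
  E = 297 + 58 + 6·122 = 1087
  V = 159 + 6·5 + 4·58 + 6·1087 = 6943
ΔE = 1087 − 1034 = 53; ΔV = 6943 − 6413 = 530
Score = (-4)·53 + 3·530 = 1378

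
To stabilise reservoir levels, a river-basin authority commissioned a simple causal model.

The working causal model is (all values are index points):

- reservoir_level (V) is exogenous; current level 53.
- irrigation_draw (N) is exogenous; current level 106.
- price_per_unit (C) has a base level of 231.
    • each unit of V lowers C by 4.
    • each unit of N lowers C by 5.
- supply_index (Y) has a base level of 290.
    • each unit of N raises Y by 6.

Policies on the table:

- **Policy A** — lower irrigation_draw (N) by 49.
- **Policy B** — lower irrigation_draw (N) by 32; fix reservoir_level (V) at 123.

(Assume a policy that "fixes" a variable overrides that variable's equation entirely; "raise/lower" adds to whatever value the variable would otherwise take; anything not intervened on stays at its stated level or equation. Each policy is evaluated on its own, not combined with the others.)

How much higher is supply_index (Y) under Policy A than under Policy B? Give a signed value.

-102

Policy A (N − 49):
  N = 106 − 49 = 57
  Y = 290 + 6·57 = 632
Policy B (N − 32, V := 123):
  N = 106 − 32 = 74
  Y = 290 + 6·74 = 734
Y: 632 − 734 = -102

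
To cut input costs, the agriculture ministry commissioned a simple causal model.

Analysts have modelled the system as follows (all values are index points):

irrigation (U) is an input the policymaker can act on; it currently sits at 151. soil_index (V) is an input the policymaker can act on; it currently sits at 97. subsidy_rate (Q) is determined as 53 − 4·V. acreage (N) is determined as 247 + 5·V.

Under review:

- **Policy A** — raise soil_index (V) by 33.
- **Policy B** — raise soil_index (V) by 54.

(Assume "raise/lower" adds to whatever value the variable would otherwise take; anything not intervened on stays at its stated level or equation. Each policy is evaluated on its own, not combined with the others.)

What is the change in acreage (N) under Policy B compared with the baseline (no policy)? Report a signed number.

270

Baseline:
  V = 97
  N = 247 + 5·97 = 732
Policy B (V + 54):
  V = 97 + 54 = 151
  N = 247 + 5·151 = 1002
Change in N: 1002 − 732 = 270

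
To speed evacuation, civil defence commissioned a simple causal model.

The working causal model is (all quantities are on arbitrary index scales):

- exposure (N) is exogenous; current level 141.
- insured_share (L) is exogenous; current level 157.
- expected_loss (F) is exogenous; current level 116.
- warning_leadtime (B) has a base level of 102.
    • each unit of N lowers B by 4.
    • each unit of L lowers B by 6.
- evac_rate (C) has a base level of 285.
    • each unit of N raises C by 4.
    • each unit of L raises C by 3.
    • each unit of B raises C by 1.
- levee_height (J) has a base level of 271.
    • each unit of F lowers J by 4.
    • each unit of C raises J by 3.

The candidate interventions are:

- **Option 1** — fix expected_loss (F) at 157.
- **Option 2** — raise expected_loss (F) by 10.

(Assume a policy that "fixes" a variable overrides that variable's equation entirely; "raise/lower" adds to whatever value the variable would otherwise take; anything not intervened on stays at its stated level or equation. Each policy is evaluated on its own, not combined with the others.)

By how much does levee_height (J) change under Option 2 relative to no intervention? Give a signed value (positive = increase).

Baseline:
  N = 141
  L = 157
  F = 116
  B = 102 − 4·141 − 6·157 = -1404
  C = 285 + 4·141 + 3·157 + (-1404) = -84
  J = 271 − 4·116 + 3·(-84) = -445
Option 2 (F + 10):
  N = 141
  L = 157
  F = 116 + 10 = 126
  B = 102 − 4·141 − 6·157 = -1404
  C = 285 + 4·141 + 3·157 + (-1404) = -84
  J = 271 − 4·126 + 3·(-84) = -485
Change in J: -485 − (-445) = -40

-40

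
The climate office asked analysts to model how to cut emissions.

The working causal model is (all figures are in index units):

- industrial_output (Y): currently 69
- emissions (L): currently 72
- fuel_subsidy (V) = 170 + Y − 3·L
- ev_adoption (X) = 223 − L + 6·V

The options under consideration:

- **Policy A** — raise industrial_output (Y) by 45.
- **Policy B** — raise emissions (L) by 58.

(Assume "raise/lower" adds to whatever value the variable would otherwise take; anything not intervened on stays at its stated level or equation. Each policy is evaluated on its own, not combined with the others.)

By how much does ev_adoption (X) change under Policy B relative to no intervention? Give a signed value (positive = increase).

-1102

Baseline:
  Y = 69
  L = 72
  V = 170 + 69 − 3·72 = 23
  X = 223 − 72 + 6·23 = 289
Policy B (L + 58):
  Y = 69
  L = 72 + 58 = 130
  V = 170 + 69 − 3·130 = -151
  X = 223 − 130 + 6·(-151) = -813
Change in X: -813 − 289 = -1102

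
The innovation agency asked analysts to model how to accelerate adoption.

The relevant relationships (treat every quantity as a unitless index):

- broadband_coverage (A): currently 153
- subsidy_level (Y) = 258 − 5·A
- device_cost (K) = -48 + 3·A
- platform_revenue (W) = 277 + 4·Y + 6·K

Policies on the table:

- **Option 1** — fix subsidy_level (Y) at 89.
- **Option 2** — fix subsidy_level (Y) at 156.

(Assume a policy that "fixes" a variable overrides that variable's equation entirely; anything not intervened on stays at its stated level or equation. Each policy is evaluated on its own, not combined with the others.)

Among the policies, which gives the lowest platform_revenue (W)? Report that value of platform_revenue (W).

3099

Option 1 (Y := 89):
  A = 153
  Y = 89
  K = -48 + 3·153 = 411
  W = 277 + 4·89 + 6·411 = 3099
Option 2 (Y := 156):
  A = 153
  Y = 156
  K = -48 + 3·153 = 411
  W = 277 + 4·156 + 6·411 = 3367
Comparing — Option 1: W=3099, Option 2: W=3367. Lowest is 3099 (Option 1).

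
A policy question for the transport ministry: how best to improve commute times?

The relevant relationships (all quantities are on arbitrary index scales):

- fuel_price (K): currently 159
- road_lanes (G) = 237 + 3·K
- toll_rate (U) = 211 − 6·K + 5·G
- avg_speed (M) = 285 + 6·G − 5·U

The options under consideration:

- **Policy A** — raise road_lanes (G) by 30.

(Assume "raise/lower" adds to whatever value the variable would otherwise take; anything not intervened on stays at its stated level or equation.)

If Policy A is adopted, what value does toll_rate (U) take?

Policy A (G + 30):
  K = 159
  G = 237 + 3·159 (+30 from intervention) = 744
  U = 211 − 6·159 + 5·744 = 2977

2977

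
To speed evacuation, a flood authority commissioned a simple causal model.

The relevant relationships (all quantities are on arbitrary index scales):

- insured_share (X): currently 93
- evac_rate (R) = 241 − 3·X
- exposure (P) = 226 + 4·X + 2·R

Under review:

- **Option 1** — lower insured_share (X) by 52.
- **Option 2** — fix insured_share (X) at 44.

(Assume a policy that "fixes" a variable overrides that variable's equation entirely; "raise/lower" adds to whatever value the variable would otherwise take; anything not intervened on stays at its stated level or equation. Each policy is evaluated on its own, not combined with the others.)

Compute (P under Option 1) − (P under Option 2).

6

Option 1 (X − 52):
  X = 93 − 52 = 41
  R = 241 − 3·41 = 118
  P = 226 + 4·41 + 2·118 = 626
Option 2 (X := 44):
  X = 44
  R = 241 − 3·44 = 109
  P = 226 + 4·44 + 2·109 = 620
P: 626 − 620 = 6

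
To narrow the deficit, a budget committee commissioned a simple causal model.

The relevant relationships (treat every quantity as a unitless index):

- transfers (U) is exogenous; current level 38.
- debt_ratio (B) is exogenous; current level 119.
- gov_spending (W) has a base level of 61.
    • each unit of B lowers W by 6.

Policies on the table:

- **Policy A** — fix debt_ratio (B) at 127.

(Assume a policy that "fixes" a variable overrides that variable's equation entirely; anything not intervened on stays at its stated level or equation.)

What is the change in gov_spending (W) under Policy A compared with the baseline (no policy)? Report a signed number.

Baseline:
  B = 119
  W = 61 − 6·119 = -653
Policy A (B := 127):
  B = 127
  W = 61 − 6·127 = -701
Change in W: -701 − (-653) = -48

-48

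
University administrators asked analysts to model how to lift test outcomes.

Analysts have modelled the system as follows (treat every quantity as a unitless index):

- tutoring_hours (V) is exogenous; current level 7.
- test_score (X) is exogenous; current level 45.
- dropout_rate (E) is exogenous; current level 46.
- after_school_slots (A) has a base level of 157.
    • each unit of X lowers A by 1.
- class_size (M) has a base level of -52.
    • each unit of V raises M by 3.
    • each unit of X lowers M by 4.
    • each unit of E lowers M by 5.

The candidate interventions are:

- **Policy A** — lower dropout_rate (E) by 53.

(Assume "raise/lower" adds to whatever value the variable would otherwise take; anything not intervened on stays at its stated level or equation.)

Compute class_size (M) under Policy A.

-176

Policy A (E − 53):
  V = 7
  X = 45
  E = 46 − 53 = -7
  M = -52 + 3·7 − 4·45 − 5·(-7) = -176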